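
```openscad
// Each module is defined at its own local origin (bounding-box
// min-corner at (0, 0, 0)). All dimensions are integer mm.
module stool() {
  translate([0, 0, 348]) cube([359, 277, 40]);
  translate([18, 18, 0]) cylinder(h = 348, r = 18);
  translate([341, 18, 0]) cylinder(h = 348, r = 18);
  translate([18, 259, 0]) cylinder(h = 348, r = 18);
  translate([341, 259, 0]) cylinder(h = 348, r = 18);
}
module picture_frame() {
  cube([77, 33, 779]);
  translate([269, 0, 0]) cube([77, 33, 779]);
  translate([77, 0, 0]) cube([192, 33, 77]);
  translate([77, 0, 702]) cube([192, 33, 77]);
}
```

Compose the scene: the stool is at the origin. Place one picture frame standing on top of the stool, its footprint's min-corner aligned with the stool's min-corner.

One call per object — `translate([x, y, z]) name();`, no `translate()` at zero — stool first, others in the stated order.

stool();
translate([0, 0, 388]) picture_frame();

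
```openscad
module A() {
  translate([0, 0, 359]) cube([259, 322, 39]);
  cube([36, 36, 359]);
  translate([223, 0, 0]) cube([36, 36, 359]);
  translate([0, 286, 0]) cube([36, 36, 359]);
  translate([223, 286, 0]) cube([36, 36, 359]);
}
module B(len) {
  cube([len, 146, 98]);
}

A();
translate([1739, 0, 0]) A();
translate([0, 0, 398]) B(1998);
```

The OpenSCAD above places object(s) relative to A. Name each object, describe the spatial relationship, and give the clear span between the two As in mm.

A is a stool. B is a beam. A beam spans the tops of two stools. The clear span between the two stools is 1480 mm.

Second stool starts at x = 1739; first ends at x = 259; clear span = 1739 − 259 = 1480 mm.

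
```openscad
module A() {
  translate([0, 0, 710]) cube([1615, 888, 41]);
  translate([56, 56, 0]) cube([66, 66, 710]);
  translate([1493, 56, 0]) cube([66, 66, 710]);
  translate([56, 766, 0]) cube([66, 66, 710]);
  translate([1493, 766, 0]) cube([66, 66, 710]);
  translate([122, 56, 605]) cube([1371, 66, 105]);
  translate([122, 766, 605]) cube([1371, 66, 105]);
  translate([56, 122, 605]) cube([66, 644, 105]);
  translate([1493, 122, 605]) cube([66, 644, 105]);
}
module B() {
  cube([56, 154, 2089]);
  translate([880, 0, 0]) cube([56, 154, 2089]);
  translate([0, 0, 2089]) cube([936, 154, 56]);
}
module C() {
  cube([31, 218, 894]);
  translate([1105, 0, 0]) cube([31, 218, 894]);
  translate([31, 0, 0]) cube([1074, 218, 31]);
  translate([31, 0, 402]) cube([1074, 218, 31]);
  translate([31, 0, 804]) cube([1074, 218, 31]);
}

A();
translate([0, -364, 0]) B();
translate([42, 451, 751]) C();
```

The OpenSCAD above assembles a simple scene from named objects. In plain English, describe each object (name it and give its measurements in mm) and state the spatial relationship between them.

A is a rectangular dining table. The top is 1615×888×41 mm with its upper surface at z = 751 mm. It stands on four 66×66 mm square legs, each inset 56 mm from the nearest pair of top edges, running from the floor to the underside of the top. Four apron rails, 66 mm thick and 105 mm tall, run between adjacent legs with their top edges flush with the underside of the top and their outer faces flush with the legs' outer faces.

B is a door frame. The clear opening is 824 mm wide and 2089 mm high. Two 56 mm wide jambs, 154 mm deep, stand either side of the opening from the floor to the top of the opening. A 56 mm thick head sits across the top of both jambs, spanning the full outside width of the frame.

C is an open bookshelf. Two side panels, each 31 mm thick, 218 mm deep and 894 mm tall, stand 1136 mm apart (outside-to-outside). Between them sit 3 shelves, each 31 mm thick and 218 mm deep, spanning the full gap between the sides. The bottom shelf rests on the floor (its underside at z = 0) and the clear gap between one shelf's top and the next shelf's underside is 371 mm.

The door frame is on the floor beside the table on its −y side. The bookshelf is on top of the table.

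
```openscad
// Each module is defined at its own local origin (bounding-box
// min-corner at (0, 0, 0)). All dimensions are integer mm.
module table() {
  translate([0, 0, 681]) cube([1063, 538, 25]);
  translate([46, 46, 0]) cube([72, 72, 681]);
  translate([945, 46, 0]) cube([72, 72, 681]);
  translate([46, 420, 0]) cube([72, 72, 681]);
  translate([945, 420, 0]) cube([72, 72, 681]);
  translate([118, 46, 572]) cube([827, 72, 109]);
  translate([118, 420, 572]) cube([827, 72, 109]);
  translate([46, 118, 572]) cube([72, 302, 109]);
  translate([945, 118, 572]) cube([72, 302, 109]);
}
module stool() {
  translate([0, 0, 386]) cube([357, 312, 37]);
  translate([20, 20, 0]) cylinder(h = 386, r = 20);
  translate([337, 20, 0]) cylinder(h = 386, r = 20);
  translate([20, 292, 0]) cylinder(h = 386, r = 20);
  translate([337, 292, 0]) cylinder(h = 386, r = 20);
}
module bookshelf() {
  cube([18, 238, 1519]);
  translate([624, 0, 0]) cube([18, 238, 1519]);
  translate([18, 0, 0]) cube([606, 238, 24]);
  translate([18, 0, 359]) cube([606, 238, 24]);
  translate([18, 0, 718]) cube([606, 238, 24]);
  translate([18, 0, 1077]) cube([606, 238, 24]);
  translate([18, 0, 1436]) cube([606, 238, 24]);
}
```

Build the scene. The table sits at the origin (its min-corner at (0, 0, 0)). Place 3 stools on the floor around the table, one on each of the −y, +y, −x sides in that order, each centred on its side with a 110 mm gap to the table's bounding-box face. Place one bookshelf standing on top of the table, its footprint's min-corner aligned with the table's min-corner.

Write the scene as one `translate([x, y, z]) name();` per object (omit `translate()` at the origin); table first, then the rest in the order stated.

table();
translate([353, -422, 0]) stool();
translate([353, 648, 0]) stool();
translate([-467, 113, 0]) stool();
translate([0, 0, 706]) bookshelf();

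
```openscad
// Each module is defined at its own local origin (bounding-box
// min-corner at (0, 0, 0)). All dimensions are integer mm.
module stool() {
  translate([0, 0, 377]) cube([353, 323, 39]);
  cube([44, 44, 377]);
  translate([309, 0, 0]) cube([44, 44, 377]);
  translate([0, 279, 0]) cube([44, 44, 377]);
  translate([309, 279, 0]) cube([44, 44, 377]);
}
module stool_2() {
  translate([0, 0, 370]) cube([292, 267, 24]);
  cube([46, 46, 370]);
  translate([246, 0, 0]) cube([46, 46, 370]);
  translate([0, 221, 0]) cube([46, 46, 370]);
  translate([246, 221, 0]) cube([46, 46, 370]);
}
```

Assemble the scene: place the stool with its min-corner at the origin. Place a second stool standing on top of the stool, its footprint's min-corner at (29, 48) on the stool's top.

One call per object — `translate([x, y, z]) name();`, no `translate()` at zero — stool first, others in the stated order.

stool();
translate([29, 48, 416]) stool_2();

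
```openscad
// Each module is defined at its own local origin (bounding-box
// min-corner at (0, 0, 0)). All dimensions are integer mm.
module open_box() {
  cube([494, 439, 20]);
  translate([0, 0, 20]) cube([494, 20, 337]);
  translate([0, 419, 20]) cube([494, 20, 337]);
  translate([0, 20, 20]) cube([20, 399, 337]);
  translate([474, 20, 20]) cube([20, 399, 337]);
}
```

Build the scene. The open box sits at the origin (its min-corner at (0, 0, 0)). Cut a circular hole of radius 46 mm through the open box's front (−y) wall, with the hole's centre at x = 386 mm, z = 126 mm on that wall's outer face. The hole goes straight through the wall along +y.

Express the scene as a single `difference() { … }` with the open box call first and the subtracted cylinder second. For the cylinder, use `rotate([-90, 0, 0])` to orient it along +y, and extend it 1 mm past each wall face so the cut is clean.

difference() {
  open_box();
  translate([386, -1, 126]) rotate([-90, 0, 0]) cylinder(h = 22, r = 46);
}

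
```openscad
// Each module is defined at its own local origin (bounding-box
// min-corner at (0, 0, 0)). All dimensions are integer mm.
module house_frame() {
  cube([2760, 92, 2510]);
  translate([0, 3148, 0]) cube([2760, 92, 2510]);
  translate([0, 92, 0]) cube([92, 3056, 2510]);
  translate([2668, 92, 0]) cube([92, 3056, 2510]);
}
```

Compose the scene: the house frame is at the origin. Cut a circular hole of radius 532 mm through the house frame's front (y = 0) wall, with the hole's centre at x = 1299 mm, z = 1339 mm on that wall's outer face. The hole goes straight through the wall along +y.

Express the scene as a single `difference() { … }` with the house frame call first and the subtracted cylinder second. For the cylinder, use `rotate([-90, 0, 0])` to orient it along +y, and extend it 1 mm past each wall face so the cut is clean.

difference() {
  house_frame();
  translate([1299, -1, 1339]) rotate([-90, 0, 0]) cylinder(h = 94, r = 532);
}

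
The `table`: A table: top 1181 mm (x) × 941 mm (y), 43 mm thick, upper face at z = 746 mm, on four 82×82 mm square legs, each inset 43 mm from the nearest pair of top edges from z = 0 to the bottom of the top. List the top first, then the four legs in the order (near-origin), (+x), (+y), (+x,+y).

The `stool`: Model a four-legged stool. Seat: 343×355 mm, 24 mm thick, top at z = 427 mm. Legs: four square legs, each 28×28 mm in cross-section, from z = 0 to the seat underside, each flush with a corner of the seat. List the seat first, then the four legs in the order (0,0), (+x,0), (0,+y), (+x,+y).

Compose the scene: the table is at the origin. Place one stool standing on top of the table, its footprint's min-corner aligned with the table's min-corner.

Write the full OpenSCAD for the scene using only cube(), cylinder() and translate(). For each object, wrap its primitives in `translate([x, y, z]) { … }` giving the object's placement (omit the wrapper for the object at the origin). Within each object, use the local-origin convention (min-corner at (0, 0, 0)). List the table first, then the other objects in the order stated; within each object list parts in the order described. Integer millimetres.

translate([0, 0, 703]) cube([1181, 941, 43]);
translate([43, 43, 0]) cube([82, 82, 703]);
translate([1056, 43, 0]) cube([82, 82, 703]);
translate([43, 816, 0]) cube([82, 82, 703]);
translate([1056, 816, 0]) cube([82, 82, 703]);
translate([0, 0, 746]) {
  translate([0, 0, 403]) cube([343, 355, 24]);
  cube([28, 28, 403]);
  translate([315, 0, 0]) cube([28, 28, 403]);
  translate([0, 327, 0]) cube([28, 28, 403]);
  translate([315, 327, 0]) cube([28, 28, 403]);
}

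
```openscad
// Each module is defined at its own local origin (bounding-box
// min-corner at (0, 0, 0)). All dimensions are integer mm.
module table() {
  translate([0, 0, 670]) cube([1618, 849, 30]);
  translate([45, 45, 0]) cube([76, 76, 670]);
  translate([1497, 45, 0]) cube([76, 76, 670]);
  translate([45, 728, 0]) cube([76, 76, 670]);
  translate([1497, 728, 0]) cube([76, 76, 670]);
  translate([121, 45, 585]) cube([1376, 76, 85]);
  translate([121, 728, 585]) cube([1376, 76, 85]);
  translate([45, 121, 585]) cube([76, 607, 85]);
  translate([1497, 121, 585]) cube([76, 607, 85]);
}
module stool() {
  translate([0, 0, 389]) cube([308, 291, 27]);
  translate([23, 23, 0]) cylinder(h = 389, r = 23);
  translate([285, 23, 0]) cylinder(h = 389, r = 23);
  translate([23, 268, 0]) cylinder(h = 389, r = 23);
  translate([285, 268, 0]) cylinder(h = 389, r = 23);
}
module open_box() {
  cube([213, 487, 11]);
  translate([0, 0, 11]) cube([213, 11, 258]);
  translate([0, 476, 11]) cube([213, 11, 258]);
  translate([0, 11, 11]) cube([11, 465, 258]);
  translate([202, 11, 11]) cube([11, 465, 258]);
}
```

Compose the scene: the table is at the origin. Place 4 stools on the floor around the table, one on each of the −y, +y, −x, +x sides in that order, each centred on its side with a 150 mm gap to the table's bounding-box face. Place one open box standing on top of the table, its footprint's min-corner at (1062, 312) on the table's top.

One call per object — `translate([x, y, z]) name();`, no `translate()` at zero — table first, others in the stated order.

table();
translate([655, -441, 0]) stool();
translate([655, 999, 0]) stool();
translate([-458, 279, 0]) stool();
translate([1768, 279, 0]) stool();
translate([1062, 312, 700]) open_box();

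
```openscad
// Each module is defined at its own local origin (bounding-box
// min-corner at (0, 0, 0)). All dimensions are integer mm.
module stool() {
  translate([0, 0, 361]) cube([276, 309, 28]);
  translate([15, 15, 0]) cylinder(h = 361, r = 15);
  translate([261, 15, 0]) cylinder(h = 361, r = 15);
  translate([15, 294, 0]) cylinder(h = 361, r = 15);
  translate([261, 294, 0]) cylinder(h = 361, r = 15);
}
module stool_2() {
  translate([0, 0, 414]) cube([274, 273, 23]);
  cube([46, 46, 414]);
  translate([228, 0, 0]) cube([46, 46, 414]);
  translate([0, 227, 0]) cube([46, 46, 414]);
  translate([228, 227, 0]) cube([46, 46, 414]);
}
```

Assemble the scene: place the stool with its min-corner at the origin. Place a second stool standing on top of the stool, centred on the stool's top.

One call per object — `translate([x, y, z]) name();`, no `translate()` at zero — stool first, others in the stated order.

stool();
translate([1, 18, 389]) stool_2();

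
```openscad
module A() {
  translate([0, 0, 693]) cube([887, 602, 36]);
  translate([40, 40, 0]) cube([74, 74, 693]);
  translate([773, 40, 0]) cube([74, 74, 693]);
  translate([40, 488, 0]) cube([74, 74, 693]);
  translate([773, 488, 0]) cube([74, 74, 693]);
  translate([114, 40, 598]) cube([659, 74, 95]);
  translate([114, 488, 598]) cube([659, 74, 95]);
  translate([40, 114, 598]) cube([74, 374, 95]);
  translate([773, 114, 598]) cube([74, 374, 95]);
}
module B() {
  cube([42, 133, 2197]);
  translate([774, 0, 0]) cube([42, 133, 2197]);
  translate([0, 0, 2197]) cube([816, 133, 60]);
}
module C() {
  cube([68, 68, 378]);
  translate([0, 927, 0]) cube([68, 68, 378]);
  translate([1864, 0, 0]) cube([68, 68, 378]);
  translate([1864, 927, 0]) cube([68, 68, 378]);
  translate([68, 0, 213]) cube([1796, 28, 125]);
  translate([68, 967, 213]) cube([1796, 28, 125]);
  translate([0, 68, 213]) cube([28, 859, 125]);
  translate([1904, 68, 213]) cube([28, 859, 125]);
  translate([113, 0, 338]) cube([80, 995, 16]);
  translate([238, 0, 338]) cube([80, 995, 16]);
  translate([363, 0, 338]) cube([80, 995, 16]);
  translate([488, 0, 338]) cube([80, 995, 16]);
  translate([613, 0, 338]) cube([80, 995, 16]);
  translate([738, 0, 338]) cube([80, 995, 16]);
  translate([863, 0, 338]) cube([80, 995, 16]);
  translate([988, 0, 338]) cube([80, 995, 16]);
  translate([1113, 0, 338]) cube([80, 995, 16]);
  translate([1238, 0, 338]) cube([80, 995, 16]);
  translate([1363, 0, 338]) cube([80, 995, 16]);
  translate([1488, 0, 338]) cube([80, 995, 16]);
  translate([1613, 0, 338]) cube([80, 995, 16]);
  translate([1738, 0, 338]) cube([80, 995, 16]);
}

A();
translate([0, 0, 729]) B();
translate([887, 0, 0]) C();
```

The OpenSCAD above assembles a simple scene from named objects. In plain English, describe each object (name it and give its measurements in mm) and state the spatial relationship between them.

A is a rectangular dining table. The top is 887×602×36 mm with its upper surface at z = 729 mm. It stands on four 74×74 mm square legs, each inset 40 mm from the nearest pair of top edges, running from the floor to the underside of the top. Four apron rails, 74 mm thick and 95 mm tall, run between adjacent legs with their top edges flush with the underside of the top and their outer faces flush with the legs' outer faces.

B is a rectangular door frame: two vertical jambs of 42×133 mm section, 2197 mm tall, with a clear opening 732 mm wide between their inner faces. A header 60 mm tall and 133 mm deep lies on top of the jambs and spans the full outside width.

C is a bed frame 1932 mm long (x) by 995 mm wide (y). Four 68×68 mm corner posts, 378 mm tall, at the corners of the footprint. Four rails of 28 mm thickness and 125 mm height run between adjacent posts with their undersides at z = 213 mm, their outer faces flush with the outside of the frame (the two x-running rails run between the posts' inner faces; the two y-running rails run between the posts' inner faces). 14 slats, each 80 mm wide (x) and 16 mm thick, lie across the top of the two x-running rails, running the full 995 mm width of the frame in y; the slats are evenly spaced along x between the inner faces of the end posts with equal gaps (rounded down to the nearest mm) at the −x end and between each pair — any rounding remainder accumulates at the +x end.

The door frame is on top of the table. The bed frame is against the table's +x side, with their −y faces flush.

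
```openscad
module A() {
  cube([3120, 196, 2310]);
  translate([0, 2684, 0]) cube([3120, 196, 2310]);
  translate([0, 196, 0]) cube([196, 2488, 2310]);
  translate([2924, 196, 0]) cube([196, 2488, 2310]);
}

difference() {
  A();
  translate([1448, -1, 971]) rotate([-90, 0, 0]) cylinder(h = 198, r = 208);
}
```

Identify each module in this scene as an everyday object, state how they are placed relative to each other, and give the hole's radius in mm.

The subtracted cylinder has r = 208 mm.

A is a house frame. The house frame has a circular hole through its front wall. The hole's radius is 208 mm.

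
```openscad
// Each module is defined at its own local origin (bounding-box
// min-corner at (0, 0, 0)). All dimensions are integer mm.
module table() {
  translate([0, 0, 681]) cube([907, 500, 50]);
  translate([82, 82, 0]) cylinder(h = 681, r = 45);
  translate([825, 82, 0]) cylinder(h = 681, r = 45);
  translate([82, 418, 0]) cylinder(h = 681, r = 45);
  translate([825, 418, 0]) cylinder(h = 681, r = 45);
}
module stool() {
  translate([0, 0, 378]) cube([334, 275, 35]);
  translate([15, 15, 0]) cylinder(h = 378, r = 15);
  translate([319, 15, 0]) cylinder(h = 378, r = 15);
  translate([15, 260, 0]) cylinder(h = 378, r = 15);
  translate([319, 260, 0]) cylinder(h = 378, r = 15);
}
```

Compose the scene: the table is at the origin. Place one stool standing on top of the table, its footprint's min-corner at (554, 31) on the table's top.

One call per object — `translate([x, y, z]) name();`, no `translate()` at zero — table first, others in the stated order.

table();
translate([554, 31, 731]) stool();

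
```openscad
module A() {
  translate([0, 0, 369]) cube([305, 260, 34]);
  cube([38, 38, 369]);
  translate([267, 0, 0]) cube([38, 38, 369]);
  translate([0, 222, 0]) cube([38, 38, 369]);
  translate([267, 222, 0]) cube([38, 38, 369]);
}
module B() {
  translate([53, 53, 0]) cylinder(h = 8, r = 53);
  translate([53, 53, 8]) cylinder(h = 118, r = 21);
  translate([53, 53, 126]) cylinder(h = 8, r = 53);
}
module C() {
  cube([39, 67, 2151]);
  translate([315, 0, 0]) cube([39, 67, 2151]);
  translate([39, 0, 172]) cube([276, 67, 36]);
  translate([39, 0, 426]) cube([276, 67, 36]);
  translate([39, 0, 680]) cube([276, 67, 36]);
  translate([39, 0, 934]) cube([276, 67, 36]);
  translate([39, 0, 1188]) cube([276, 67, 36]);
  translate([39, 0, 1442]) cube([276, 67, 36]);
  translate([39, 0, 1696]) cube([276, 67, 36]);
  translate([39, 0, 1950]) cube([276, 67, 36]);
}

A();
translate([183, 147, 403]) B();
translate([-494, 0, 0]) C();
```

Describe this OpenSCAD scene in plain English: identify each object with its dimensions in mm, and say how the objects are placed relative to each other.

A is a four-legged stool. The seat is 305×260 mm, 34 mm thick, top at z = 403 mm. It stands on four square legs, each 38×38 mm in cross-section, from z = 0 to the seat underside, each flush with a corner of the seat.

B is a spool: two coaxial disc flanges of radius 53 mm and thickness 8 mm, joined by a core cylinder of radius 21 mm and height 118 mm. The lower flange rests on z = 0 and the three cylinders share a vertical axis.

C is a wooden ladder with two side rails of 39×67 mm section and 2151 mm height, set 354 mm apart overall. Between them run 8 rectangular rungs (67 mm deep, 36 mm thick), front faces flush with the rails' −y face. The bottom of the first rung is 172 mm above the floor and each subsequent rung is 254 mm higher than the one below.

The spool is on top of the stool. The ladder is on the floor beside the stool on its −x side.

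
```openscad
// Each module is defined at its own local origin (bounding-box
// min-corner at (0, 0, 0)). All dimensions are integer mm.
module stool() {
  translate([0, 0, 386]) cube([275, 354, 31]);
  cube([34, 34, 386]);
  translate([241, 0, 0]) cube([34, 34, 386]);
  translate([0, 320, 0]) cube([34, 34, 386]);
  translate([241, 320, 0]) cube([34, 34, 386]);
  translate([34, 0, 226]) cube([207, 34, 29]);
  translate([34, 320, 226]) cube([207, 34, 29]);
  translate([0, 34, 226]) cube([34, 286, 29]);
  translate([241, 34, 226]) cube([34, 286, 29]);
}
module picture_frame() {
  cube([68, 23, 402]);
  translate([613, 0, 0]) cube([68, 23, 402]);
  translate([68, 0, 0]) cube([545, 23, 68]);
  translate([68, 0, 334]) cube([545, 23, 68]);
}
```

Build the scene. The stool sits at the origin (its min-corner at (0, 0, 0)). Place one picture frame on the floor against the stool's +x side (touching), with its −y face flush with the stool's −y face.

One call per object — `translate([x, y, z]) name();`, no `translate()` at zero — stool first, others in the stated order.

stool();
translate([275, 0, 0]) picture_frame();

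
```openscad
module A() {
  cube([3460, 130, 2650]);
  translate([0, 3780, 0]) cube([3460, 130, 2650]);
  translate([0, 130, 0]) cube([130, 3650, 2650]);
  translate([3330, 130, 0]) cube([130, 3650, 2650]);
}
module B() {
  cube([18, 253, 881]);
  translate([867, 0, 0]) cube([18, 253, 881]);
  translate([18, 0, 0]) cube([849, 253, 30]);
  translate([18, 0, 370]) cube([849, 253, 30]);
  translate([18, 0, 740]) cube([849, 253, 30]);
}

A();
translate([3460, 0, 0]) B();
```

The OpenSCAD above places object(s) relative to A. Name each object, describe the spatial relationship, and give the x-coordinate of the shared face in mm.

A is a house frame. B is a bookshelf. The bookshelf is against the house frame's +x side, with their −y faces flush. The x-coordinate of the shared face is 3460 mm.

The house frame's +x face and the bookshelf's −x face are both at x = 3460 mm.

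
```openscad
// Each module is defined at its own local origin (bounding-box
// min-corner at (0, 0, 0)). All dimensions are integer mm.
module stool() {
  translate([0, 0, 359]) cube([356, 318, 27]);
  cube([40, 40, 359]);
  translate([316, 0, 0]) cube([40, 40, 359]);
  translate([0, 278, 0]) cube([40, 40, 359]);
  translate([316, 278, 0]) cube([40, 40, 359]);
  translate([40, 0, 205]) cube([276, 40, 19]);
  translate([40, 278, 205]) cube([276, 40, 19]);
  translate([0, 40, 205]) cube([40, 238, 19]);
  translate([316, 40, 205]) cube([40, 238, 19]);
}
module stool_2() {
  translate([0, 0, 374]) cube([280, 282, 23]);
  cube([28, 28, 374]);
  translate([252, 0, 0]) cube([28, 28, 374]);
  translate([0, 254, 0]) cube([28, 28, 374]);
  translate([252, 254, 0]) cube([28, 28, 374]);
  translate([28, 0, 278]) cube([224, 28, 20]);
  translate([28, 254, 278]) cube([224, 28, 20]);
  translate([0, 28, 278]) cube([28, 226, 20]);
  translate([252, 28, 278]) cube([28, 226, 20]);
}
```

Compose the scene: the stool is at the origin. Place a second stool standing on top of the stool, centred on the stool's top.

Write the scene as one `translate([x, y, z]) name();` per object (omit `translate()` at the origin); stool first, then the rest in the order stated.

stool();
translate([38, 18, 386]) stool_2();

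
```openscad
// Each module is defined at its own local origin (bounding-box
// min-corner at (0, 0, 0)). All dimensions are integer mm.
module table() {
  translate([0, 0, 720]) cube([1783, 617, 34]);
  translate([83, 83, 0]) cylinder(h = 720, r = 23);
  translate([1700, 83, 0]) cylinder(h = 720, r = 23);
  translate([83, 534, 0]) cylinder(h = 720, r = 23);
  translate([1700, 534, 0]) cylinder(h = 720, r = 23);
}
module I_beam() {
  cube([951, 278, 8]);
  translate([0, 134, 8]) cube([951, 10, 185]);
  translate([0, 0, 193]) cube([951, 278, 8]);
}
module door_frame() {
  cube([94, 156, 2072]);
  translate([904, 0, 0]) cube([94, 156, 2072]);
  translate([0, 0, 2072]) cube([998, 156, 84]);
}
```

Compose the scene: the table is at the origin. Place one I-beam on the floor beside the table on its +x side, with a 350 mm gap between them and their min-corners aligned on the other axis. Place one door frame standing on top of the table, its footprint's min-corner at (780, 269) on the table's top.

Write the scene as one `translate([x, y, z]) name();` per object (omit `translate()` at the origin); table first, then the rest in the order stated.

table();
translate([2133, 0, 0]) I_beam();
translate([780, 269, 754]) door_frame();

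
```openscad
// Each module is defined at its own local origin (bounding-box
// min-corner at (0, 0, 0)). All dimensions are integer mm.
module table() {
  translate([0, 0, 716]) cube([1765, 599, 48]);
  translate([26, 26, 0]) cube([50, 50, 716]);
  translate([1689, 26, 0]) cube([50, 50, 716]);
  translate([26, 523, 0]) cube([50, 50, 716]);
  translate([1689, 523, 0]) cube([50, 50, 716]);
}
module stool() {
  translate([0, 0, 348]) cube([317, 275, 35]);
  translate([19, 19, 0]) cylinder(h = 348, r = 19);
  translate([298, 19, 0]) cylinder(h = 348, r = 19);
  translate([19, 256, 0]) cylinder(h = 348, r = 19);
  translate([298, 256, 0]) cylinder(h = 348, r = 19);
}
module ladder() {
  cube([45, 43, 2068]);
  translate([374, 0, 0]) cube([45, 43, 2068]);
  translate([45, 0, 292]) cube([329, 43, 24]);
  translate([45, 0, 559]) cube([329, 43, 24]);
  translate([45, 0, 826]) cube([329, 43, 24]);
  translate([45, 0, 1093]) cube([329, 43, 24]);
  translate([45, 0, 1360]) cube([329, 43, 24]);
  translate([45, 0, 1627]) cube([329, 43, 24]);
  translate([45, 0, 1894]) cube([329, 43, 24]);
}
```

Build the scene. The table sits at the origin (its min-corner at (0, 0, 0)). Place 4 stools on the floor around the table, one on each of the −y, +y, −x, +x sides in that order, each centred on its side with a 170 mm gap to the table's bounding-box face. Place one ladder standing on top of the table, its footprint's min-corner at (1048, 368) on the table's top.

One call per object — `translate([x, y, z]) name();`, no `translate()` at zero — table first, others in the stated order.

table();
translate([724, -445, 0]) stool();
translate([724, 769, 0]) stool();
translate([-487, 162, 0]) stool();
translate([1935, 162, 0]) stool();
translate([1048, 368, 764]) ladder();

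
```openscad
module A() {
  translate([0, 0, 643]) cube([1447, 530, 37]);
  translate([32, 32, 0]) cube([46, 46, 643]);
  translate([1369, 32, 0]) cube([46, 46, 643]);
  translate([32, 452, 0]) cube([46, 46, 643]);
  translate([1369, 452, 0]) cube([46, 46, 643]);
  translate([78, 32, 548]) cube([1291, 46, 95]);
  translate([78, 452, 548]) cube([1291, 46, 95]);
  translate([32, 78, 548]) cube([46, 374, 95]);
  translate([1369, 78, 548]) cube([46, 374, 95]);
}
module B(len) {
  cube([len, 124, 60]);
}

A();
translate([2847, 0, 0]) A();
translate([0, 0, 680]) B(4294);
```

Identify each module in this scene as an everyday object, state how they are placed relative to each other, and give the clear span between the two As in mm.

A is a table. B is a beam. A beam spans the tops of two tables. The clear span between the two tables is 1400 mm.

Second table starts at x = 2847; first ends at x = 1447; clear span = 2847 − 1447 = 1400 mm.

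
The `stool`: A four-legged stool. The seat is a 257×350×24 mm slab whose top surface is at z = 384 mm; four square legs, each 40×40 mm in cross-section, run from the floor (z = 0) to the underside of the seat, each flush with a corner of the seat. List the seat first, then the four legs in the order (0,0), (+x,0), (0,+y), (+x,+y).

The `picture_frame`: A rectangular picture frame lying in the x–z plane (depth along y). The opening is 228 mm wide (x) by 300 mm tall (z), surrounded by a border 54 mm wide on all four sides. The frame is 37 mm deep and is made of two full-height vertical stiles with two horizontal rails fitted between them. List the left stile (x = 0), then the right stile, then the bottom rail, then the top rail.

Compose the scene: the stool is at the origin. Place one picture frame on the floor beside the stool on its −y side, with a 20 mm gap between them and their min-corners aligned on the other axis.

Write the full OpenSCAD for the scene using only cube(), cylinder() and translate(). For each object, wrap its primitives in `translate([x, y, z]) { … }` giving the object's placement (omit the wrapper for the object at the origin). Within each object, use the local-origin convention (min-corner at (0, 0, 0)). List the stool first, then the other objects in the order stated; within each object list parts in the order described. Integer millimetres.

translate([0, 0, 360]) cube([257, 350, 24]);
cube([40, 40, 360]);
translate([217, 0, 0]) cube([40, 40, 360]);
translate([0, 310, 0]) cube([40, 40, 360]);
translate([217, 310, 0]) cube([40, 40, 360]);
translate([0, -57, 0]) {
  cube([54, 37, 408]);
  translate([282, 0, 0]) cube([54, 37, 408]);
  translate([54, 0, 0]) cube([228, 37, 54]);
  translate([54, 0, 354]) cube([228, 37, 54]);
}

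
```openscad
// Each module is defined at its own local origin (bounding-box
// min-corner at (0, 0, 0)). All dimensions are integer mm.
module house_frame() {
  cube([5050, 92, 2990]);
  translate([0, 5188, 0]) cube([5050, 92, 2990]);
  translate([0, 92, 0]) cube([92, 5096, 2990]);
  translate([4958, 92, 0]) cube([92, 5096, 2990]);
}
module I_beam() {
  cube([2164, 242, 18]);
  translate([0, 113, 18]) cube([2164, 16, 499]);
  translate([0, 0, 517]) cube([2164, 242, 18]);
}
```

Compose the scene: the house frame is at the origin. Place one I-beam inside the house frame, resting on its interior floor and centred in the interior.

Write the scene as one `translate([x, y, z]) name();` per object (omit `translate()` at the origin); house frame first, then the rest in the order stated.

house_frame();
translate([1443, 2519, 0]) I_beam();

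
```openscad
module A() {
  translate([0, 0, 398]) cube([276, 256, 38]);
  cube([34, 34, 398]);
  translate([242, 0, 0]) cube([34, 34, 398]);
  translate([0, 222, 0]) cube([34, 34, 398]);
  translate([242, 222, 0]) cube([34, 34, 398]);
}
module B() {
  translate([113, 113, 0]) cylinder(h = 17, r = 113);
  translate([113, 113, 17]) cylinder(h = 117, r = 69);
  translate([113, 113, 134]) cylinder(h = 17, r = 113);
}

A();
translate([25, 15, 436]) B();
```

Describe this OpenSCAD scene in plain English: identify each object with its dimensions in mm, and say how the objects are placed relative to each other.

A is a four-legged stool. The seat is a 276×256×38 mm slab whose top surface is at z = 436 mm; four square legs, each 34×34 mm in cross-section, run from the floor (z = 0) to the underside of the seat, each flush with a corner of the seat.

B is a spool: two coaxial disc flanges of radius 113 mm and thickness 17 mm, joined by a core cylinder of radius 69 mm and height 117 mm. The lower flange rests on z = 0 and the three cylinders share a vertical axis.

The spool is on top of the stool, centred.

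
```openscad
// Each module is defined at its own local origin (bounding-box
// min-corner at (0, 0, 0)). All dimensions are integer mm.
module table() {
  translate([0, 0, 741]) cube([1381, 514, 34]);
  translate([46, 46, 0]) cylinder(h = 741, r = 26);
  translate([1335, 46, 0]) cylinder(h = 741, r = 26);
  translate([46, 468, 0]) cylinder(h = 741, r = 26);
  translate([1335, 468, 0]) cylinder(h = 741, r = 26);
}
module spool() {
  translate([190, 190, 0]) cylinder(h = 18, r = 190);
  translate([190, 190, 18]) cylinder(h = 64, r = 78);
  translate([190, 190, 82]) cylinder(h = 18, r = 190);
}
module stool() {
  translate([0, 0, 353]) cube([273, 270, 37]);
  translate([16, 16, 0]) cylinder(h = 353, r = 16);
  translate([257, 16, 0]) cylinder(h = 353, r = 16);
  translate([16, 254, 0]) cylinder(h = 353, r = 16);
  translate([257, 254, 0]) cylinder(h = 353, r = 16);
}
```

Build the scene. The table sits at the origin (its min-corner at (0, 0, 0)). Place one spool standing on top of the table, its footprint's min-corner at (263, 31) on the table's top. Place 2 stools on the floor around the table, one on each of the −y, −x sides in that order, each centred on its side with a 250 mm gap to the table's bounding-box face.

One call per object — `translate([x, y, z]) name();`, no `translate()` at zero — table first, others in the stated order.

table();
translate([263, 31, 775]) spool();
translate([554, -520, 0]) stool();
translate([-523, 122, 0]) stool();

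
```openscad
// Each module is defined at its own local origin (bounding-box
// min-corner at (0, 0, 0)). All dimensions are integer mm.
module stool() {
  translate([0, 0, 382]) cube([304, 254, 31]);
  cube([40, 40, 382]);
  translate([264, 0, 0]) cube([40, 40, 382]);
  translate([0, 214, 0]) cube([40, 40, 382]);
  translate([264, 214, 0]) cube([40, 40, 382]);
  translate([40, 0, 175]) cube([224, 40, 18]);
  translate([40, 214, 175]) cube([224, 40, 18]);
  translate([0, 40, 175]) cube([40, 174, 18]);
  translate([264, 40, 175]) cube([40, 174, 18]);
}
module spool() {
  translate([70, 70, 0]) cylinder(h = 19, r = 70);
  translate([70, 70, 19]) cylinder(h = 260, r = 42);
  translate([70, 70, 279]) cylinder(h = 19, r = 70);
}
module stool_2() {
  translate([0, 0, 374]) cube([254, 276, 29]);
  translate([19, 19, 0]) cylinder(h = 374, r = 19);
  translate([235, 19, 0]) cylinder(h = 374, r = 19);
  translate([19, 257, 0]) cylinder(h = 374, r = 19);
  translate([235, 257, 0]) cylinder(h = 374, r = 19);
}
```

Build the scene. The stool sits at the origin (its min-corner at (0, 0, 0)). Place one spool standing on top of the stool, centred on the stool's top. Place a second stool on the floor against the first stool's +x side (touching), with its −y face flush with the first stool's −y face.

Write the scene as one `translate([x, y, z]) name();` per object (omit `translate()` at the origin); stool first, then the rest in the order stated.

stool();
translate([82, 57, 413]) spool();
translate([304, 0, 0]) stool_2();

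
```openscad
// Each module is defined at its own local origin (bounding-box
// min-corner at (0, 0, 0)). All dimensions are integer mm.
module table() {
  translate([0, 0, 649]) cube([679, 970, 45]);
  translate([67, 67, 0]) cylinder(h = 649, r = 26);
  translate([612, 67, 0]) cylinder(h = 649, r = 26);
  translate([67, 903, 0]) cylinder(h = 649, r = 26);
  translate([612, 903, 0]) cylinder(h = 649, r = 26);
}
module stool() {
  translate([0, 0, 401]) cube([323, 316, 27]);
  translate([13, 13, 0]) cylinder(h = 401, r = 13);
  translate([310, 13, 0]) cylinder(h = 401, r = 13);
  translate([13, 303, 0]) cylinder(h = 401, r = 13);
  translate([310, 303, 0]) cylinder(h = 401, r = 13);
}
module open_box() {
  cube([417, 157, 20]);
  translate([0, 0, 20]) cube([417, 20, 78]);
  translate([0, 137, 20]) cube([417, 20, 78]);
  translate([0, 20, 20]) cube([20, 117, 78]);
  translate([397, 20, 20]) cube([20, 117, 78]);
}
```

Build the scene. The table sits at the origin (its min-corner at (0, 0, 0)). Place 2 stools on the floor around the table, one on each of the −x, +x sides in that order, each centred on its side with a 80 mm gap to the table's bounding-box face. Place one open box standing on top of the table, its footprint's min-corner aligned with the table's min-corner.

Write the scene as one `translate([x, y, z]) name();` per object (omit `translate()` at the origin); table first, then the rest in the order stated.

table();
translate([-403, 327, 0]) stool();
translate([759, 327, 0]) stool();
translate([0, 0, 694]) open_box();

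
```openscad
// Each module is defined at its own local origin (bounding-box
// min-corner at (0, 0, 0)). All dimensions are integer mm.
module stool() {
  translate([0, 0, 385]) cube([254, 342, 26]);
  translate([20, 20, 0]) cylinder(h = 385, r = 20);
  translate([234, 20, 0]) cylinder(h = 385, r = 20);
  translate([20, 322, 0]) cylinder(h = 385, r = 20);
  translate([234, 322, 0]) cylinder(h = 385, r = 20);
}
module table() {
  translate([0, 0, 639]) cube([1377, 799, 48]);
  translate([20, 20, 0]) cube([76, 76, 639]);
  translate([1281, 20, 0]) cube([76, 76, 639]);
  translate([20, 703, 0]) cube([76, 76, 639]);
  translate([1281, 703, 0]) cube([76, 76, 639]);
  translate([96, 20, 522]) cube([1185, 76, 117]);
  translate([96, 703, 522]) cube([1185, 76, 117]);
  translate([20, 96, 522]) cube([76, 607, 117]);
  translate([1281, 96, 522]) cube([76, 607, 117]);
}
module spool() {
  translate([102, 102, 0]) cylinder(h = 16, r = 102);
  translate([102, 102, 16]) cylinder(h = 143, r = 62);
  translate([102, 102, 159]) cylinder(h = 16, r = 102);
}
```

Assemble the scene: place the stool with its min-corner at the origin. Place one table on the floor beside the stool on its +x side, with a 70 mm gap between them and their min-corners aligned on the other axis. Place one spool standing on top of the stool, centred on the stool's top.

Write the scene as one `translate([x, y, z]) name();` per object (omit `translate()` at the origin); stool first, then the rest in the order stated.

stool();
translate([324, 0, 0]) table();
translate([25, 69, 411]) spool();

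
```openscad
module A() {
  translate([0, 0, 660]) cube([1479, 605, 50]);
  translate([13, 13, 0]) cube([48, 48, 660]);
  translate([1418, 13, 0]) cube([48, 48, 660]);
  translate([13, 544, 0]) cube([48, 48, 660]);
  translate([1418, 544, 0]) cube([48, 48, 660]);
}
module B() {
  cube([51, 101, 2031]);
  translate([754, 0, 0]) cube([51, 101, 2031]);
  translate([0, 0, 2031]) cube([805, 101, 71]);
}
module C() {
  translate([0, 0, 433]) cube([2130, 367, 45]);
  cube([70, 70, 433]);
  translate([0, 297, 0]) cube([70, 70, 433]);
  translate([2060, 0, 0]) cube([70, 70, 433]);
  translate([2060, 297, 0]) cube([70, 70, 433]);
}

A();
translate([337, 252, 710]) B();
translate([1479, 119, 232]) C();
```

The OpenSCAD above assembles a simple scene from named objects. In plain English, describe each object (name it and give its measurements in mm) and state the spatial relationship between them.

A is a table with a 1479×605 mm rectangular top, 50 mm thick, top surface at z = 710 mm, supported by four 48×48 mm square legs, each inset 13 mm from the nearest pair of top edges, running from the floor.

B is a rectangular door frame: two vertical jambs of 51×101 mm section, 2031 mm tall, with a clear opening 703 mm wide between their inner faces. A header 71 mm tall and 101 mm deep lies on top of the jambs and spans the full outside width.

C is a bench: a 2130×367 mm seat slab, 45 mm thick, top at z = 478 mm, on four 70×70 mm square legs flush with the seat corners and standing on z = 0.

The door frame is on top of the table, centred. The bench is beside the table with their tops flush at z = 710.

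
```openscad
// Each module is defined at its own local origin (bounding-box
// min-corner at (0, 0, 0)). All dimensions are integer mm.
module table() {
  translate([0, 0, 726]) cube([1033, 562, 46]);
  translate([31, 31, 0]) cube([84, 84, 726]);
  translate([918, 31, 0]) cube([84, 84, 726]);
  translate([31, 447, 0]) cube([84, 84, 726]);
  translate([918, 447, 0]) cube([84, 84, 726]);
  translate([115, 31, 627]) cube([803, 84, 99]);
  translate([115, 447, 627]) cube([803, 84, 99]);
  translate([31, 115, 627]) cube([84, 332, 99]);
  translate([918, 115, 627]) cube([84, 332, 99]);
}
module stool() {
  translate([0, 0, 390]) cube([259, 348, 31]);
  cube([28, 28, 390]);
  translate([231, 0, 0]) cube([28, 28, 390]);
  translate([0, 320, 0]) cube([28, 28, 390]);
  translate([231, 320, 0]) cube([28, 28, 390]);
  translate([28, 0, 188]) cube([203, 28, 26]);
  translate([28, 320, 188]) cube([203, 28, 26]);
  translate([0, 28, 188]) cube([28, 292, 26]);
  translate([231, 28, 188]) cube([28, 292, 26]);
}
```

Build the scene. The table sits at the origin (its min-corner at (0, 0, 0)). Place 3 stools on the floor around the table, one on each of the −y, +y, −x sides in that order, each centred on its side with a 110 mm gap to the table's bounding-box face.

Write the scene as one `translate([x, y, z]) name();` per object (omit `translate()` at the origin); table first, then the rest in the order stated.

table();
translate([387, -458, 0]) stool();
translate([387, 672, 0]) stool();
translate([-369, 107, 0]) stool();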